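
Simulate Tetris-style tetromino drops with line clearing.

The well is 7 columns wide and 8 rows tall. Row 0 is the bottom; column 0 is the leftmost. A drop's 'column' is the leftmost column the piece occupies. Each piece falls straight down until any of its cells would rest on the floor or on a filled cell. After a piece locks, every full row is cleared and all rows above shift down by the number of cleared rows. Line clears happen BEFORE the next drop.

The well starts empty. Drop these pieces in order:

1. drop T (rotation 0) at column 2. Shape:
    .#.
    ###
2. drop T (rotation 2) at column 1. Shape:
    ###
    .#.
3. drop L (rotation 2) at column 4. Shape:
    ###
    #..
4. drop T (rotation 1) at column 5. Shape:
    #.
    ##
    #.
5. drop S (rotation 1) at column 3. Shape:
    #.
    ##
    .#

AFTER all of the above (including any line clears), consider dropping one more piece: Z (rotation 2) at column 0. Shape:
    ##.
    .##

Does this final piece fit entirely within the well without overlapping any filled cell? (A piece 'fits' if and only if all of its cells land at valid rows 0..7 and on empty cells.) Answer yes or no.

Drop 1: T rot0 at col 2 lands with bottom-row=0; cleared 0 line(s) (total 0); column heights now [0 0 1 2 1 0 0], max=2
Drop 2: T rot2 at col 1 lands with bottom-row=1; cleared 0 line(s) (total 0); column heights now [0 3 3 3 1 0 0], max=3
Drop 3: L rot2 at col 4 lands with bottom-row=1; cleared 0 line(s) (total 0); column heights now [0 3 3 3 3 3 3], max=3
Drop 4: T rot1 at col 5 lands with bottom-row=3; cleared 0 line(s) (total 0); column heights now [0 3 3 3 3 6 5], max=6
Drop 5: S rot1 at col 3 lands with bottom-row=3; cleared 0 line(s) (total 0); column heights now [0 3 3 6 5 6 5], max=6
Test piece Z rot2 at col 0 (width 3): heights before test = [0 3 3 6 5 6 5]; fits = True

Answer: yes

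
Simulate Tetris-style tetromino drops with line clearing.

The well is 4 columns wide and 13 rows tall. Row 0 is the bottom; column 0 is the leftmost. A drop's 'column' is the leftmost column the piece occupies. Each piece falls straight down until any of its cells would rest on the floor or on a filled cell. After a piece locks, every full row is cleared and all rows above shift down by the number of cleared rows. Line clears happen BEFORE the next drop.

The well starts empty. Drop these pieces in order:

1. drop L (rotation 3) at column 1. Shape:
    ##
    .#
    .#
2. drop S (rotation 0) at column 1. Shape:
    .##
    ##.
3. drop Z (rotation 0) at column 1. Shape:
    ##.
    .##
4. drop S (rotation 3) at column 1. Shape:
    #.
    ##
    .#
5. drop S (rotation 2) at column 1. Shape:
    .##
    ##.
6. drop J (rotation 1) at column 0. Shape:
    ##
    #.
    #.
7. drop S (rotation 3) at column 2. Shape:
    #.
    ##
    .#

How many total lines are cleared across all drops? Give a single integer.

Drop 1: L rot3 at col 1 lands with bottom-row=0; cleared 0 line(s) (total 0); column heights now [0 3 3 0], max=3
Drop 2: S rot0 at col 1 lands with bottom-row=3; cleared 0 line(s) (total 0); column heights now [0 4 5 5], max=5
Drop 3: Z rot0 at col 1 lands with bottom-row=5; cleared 0 line(s) (total 0); column heights now [0 7 7 6], max=7
Drop 4: S rot3 at col 1 lands with bottom-row=7; cleared 0 line(s) (total 0); column heights now [0 10 9 6], max=10
Drop 5: S rot2 at col 1 lands with bottom-row=10; cleared 0 line(s) (total 0); column heights now [0 11 12 12], max=12
Drop 6: J rot1 at col 0 lands with bottom-row=9; cleared 1 line(s) (total 1); column heights now [11 11 11 6], max=11
Drop 7: S rot3 at col 2 lands with bottom-row=10; cleared 1 line(s) (total 2); column heights now [10 10 12 11], max=12

Answer: 2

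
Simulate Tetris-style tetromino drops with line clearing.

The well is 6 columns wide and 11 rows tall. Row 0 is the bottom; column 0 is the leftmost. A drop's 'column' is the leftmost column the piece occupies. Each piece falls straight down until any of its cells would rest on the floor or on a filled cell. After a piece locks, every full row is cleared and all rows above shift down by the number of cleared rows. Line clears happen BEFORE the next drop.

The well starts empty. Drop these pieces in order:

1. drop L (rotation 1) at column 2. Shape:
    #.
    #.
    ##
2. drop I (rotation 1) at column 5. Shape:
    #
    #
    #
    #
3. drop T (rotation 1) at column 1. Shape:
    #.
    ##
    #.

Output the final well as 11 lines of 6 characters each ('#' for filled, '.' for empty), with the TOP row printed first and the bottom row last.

Drop 1: L rot1 at col 2 lands with bottom-row=0; cleared 0 line(s) (total 0); column heights now [0 0 3 1 0 0], max=3
Drop 2: I rot1 at col 5 lands with bottom-row=0; cleared 0 line(s) (total 0); column heights now [0 0 3 1 0 4], max=4
Drop 3: T rot1 at col 1 lands with bottom-row=2; cleared 0 line(s) (total 0); column heights now [0 5 4 1 0 4], max=5

Answer: ......
......
......
......
......
......
.#....
.##..#
.##..#
..#..#
..##.#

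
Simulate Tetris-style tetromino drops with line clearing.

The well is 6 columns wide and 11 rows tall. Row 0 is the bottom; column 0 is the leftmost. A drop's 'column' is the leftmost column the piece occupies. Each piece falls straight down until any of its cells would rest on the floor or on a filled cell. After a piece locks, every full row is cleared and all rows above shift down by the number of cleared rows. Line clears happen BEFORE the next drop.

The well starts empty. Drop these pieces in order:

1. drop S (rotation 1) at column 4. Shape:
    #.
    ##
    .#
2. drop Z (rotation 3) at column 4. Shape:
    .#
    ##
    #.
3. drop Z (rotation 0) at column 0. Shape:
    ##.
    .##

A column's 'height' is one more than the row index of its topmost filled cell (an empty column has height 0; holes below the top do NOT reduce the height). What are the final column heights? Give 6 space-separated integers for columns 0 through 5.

Answer: 2 2 1 0 5 6

Derivation:
Drop 1: S rot1 at col 4 lands with bottom-row=0; cleared 0 line(s) (total 0); column heights now [0 0 0 0 3 2], max=3
Drop 2: Z rot3 at col 4 lands with bottom-row=3; cleared 0 line(s) (total 0); column heights now [0 0 0 0 5 6], max=6
Drop 3: Z rot0 at col 0 lands with bottom-row=0; cleared 0 line(s) (total 0); column heights now [2 2 1 0 5 6], max=6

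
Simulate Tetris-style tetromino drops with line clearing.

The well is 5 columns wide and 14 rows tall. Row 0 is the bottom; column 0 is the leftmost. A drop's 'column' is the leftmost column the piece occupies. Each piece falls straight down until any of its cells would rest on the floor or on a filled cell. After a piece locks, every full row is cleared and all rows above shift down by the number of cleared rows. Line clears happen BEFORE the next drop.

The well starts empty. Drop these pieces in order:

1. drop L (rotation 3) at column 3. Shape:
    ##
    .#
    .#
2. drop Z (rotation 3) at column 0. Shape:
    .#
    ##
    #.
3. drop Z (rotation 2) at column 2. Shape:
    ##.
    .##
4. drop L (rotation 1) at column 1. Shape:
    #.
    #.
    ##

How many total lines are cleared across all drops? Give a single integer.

Drop 1: L rot3 at col 3 lands with bottom-row=0; cleared 0 line(s) (total 0); column heights now [0 0 0 3 3], max=3
Drop 2: Z rot3 at col 0 lands with bottom-row=0; cleared 0 line(s) (total 0); column heights now [2 3 0 3 3], max=3
Drop 3: Z rot2 at col 2 lands with bottom-row=3; cleared 0 line(s) (total 0); column heights now [2 3 5 5 4], max=5
Drop 4: L rot1 at col 1 lands with bottom-row=5; cleared 0 line(s) (total 0); column heights now [2 8 6 5 4], max=8

Answer: 0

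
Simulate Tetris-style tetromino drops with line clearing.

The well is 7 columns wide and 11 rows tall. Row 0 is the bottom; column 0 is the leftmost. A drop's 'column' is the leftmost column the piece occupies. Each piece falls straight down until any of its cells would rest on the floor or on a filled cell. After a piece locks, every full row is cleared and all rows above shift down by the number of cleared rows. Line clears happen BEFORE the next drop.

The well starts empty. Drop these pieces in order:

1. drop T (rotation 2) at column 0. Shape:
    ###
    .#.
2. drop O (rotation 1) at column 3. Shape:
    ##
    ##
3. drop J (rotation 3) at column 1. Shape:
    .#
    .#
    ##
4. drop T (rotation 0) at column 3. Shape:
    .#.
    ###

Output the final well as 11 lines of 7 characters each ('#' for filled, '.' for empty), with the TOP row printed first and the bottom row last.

Drop 1: T rot2 at col 0 lands with bottom-row=0; cleared 0 line(s) (total 0); column heights now [2 2 2 0 0 0 0], max=2
Drop 2: O rot1 at col 3 lands with bottom-row=0; cleared 0 line(s) (total 0); column heights now [2 2 2 2 2 0 0], max=2
Drop 3: J rot3 at col 1 lands with bottom-row=2; cleared 0 line(s) (total 0); column heights now [2 3 5 2 2 0 0], max=5
Drop 4: T rot0 at col 3 lands with bottom-row=2; cleared 0 line(s) (total 0); column heights now [2 3 5 3 4 3 0], max=5

Answer: .......
.......
.......
.......
.......
.......
..#....
..#.#..
.#####.
#####..
.#.##..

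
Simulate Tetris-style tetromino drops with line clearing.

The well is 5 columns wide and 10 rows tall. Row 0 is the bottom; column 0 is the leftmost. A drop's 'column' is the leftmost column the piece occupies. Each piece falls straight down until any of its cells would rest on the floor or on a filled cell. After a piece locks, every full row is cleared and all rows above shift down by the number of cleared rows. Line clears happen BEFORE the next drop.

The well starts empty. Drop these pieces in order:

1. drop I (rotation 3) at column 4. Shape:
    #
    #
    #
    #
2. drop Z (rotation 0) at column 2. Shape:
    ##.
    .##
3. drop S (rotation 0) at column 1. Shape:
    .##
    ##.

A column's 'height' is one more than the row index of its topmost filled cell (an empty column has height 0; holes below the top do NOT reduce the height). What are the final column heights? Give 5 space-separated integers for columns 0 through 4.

Drop 1: I rot3 at col 4 lands with bottom-row=0; cleared 0 line(s) (total 0); column heights now [0 0 0 0 4], max=4
Drop 2: Z rot0 at col 2 lands with bottom-row=4; cleared 0 line(s) (total 0); column heights now [0 0 6 6 5], max=6
Drop 3: S rot0 at col 1 lands with bottom-row=6; cleared 0 line(s) (total 0); column heights now [0 7 8 8 5], max=8

Answer: 0 7 8 8 5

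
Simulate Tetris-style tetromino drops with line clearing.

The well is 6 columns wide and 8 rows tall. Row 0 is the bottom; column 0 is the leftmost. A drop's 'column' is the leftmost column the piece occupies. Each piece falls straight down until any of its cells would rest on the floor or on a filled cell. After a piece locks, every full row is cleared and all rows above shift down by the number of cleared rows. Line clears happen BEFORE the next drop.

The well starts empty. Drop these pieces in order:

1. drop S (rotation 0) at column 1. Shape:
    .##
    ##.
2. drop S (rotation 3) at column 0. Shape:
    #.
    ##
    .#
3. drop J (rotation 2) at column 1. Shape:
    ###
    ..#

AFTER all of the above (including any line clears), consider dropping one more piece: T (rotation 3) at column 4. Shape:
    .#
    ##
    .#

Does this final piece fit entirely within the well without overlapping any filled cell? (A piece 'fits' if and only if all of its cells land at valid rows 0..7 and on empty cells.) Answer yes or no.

Answer: yes

Derivation:
Drop 1: S rot0 at col 1 lands with bottom-row=0; cleared 0 line(s) (total 0); column heights now [0 1 2 2 0 0], max=2
Drop 2: S rot3 at col 0 lands with bottom-row=1; cleared 0 line(s) (total 0); column heights now [4 3 2 2 0 0], max=4
Drop 3: J rot2 at col 1 lands with bottom-row=2; cleared 0 line(s) (total 0); column heights now [4 4 4 4 0 0], max=4
Test piece T rot3 at col 4 (width 2): heights before test = [4 4 4 4 0 0]; fits = True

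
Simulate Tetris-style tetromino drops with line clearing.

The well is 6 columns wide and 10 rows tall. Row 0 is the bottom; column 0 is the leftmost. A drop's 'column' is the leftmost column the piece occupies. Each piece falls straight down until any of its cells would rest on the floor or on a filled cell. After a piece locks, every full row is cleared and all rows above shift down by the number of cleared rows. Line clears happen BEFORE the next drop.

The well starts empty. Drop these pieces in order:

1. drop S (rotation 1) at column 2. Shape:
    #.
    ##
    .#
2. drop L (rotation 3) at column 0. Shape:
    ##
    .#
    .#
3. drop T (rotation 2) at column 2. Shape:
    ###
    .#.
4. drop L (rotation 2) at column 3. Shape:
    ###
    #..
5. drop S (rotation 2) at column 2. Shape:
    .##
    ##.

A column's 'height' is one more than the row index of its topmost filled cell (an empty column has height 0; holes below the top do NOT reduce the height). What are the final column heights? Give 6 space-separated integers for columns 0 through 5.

Drop 1: S rot1 at col 2 lands with bottom-row=0; cleared 0 line(s) (total 0); column heights now [0 0 3 2 0 0], max=3
Drop 2: L rot3 at col 0 lands with bottom-row=0; cleared 0 line(s) (total 0); column heights now [3 3 3 2 0 0], max=3
Drop 3: T rot2 at col 2 lands with bottom-row=2; cleared 0 line(s) (total 0); column heights now [3 3 4 4 4 0], max=4
Drop 4: L rot2 at col 3 lands with bottom-row=4; cleared 0 line(s) (total 0); column heights now [3 3 4 6 6 6], max=6
Drop 5: S rot2 at col 2 lands with bottom-row=6; cleared 0 line(s) (total 0); column heights now [3 3 7 8 8 6], max=8

Answer: 3 3 7 8 8 6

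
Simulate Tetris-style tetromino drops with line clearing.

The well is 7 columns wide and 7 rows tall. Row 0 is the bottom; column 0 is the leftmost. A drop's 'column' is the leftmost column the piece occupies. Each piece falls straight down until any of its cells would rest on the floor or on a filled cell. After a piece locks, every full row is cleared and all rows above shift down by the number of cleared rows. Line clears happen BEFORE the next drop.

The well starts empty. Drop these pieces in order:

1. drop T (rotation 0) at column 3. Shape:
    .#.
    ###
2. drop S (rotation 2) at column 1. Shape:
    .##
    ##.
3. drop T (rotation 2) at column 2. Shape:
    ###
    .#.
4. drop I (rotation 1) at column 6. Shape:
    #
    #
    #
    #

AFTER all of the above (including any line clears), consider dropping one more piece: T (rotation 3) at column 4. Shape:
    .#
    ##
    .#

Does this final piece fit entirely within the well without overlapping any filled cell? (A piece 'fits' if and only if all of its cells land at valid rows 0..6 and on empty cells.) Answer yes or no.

Drop 1: T rot0 at col 3 lands with bottom-row=0; cleared 0 line(s) (total 0); column heights now [0 0 0 1 2 1 0], max=2
Drop 2: S rot2 at col 1 lands with bottom-row=0; cleared 0 line(s) (total 0); column heights now [0 1 2 2 2 1 0], max=2
Drop 3: T rot2 at col 2 lands with bottom-row=2; cleared 0 line(s) (total 0); column heights now [0 1 4 4 4 1 0], max=4
Drop 4: I rot1 at col 6 lands with bottom-row=0; cleared 0 line(s) (total 0); column heights now [0 1 4 4 4 1 4], max=4
Test piece T rot3 at col 4 (width 2): heights before test = [0 1 4 4 4 1 4]; fits = True

Answer: yes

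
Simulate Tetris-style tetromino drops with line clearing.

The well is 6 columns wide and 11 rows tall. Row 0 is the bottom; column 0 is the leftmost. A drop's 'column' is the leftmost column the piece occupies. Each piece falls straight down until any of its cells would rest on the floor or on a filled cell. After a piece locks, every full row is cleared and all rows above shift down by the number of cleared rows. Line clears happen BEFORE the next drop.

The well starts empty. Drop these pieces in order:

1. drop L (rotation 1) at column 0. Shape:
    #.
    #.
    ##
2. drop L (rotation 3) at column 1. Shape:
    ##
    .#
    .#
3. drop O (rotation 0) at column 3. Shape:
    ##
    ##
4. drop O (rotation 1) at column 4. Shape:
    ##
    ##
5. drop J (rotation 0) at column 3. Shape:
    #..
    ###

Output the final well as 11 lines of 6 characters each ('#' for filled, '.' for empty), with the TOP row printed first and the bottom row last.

Answer: ......
......
......
......
......
...#..
...###
....##
###.##
#.###.
#####.

Derivation:
Drop 1: L rot1 at col 0 lands with bottom-row=0; cleared 0 line(s) (total 0); column heights now [3 1 0 0 0 0], max=3
Drop 2: L rot3 at col 1 lands with bottom-row=0; cleared 0 line(s) (total 0); column heights now [3 3 3 0 0 0], max=3
Drop 3: O rot0 at col 3 lands with bottom-row=0; cleared 0 line(s) (total 0); column heights now [3 3 3 2 2 0], max=3
Drop 4: O rot1 at col 4 lands with bottom-row=2; cleared 0 line(s) (total 0); column heights now [3 3 3 2 4 4], max=4
Drop 5: J rot0 at col 3 lands with bottom-row=4; cleared 0 line(s) (total 0); column heights now [3 3 3 6 5 5], max=6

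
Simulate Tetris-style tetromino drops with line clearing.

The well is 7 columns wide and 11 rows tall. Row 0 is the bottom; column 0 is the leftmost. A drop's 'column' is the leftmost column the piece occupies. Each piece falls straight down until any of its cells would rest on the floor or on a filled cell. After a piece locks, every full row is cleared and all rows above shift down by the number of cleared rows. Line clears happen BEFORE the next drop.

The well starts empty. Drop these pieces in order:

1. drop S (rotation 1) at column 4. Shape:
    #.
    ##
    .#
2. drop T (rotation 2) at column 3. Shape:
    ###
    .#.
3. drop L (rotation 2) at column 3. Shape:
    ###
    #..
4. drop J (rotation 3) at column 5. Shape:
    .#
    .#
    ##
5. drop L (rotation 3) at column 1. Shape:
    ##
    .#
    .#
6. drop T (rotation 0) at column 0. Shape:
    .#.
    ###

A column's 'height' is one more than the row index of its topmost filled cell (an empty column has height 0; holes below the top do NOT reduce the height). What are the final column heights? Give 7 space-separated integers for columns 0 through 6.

Answer: 4 5 4 7 7 8 10

Derivation:
Drop 1: S rot1 at col 4 lands with bottom-row=0; cleared 0 line(s) (total 0); column heights now [0 0 0 0 3 2 0], max=3
Drop 2: T rot2 at col 3 lands with bottom-row=3; cleared 0 line(s) (total 0); column heights now [0 0 0 5 5 5 0], max=5
Drop 3: L rot2 at col 3 lands with bottom-row=5; cleared 0 line(s) (total 0); column heights now [0 0 0 7 7 7 0], max=7
Drop 4: J rot3 at col 5 lands with bottom-row=7; cleared 0 line(s) (total 0); column heights now [0 0 0 7 7 8 10], max=10
Drop 5: L rot3 at col 1 lands with bottom-row=0; cleared 0 line(s) (total 0); column heights now [0 3 3 7 7 8 10], max=10
Drop 6: T rot0 at col 0 lands with bottom-row=3; cleared 0 line(s) (total 0); column heights now [4 5 4 7 7 8 10], max=10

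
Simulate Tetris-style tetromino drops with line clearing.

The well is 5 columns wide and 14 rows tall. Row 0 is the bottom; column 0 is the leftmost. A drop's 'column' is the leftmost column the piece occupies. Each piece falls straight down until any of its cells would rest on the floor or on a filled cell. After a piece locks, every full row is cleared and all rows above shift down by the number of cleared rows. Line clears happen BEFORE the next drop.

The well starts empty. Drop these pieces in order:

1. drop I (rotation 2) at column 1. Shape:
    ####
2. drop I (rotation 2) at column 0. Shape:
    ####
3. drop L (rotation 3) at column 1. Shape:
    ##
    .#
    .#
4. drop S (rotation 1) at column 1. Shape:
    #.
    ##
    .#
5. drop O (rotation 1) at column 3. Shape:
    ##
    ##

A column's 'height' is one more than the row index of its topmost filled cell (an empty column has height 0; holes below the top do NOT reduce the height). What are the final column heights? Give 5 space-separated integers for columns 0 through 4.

Answer: 2 8 7 4 4

Derivation:
Drop 1: I rot2 at col 1 lands with bottom-row=0; cleared 0 line(s) (total 0); column heights now [0 1 1 1 1], max=1
Drop 2: I rot2 at col 0 lands with bottom-row=1; cleared 0 line(s) (total 0); column heights now [2 2 2 2 1], max=2
Drop 3: L rot3 at col 1 lands with bottom-row=2; cleared 0 line(s) (total 0); column heights now [2 5 5 2 1], max=5
Drop 4: S rot1 at col 1 lands with bottom-row=5; cleared 0 line(s) (total 0); column heights now [2 8 7 2 1], max=8
Drop 5: O rot1 at col 3 lands with bottom-row=2; cleared 0 line(s) (total 0); column heights now [2 8 7 4 4], max=8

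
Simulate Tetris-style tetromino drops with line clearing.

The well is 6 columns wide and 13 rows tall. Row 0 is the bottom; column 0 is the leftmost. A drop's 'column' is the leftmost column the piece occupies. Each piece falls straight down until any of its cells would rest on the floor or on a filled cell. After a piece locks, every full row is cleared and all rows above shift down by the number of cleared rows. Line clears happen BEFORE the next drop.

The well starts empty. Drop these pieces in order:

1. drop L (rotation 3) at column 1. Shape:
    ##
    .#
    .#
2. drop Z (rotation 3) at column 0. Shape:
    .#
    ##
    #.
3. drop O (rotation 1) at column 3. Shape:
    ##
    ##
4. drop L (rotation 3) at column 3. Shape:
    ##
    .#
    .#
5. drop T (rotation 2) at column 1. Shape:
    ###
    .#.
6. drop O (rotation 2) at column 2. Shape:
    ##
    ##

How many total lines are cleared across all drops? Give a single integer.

Answer: 0

Derivation:
Drop 1: L rot3 at col 1 lands with bottom-row=0; cleared 0 line(s) (total 0); column heights now [0 3 3 0 0 0], max=3
Drop 2: Z rot3 at col 0 lands with bottom-row=2; cleared 0 line(s) (total 0); column heights now [4 5 3 0 0 0], max=5
Drop 3: O rot1 at col 3 lands with bottom-row=0; cleared 0 line(s) (total 0); column heights now [4 5 3 2 2 0], max=5
Drop 4: L rot3 at col 3 lands with bottom-row=2; cleared 0 line(s) (total 0); column heights now [4 5 3 5 5 0], max=5
Drop 5: T rot2 at col 1 lands with bottom-row=4; cleared 0 line(s) (total 0); column heights now [4 6 6 6 5 0], max=6
Drop 6: O rot2 at col 2 lands with bottom-row=6; cleared 0 line(s) (total 0); column heights now [4 6 8 8 5 0], max=8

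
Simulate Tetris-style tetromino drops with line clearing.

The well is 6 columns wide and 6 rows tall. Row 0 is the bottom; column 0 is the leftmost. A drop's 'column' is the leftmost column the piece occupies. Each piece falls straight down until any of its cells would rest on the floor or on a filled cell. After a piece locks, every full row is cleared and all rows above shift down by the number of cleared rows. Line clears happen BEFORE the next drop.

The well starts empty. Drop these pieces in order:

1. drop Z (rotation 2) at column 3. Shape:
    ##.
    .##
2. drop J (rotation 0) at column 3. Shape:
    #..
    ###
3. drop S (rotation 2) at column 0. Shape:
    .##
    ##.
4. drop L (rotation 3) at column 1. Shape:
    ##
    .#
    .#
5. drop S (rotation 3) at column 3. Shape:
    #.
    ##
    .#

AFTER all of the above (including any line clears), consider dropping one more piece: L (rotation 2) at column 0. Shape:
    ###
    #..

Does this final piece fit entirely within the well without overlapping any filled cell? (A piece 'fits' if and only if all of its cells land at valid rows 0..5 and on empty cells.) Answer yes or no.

Answer: yes

Derivation:
Drop 1: Z rot2 at col 3 lands with bottom-row=0; cleared 0 line(s) (total 0); column heights now [0 0 0 2 2 1], max=2
Drop 2: J rot0 at col 3 lands with bottom-row=2; cleared 0 line(s) (total 0); column heights now [0 0 0 4 3 3], max=4
Drop 3: S rot2 at col 0 lands with bottom-row=0; cleared 0 line(s) (total 0); column heights now [1 2 2 4 3 3], max=4
Drop 4: L rot3 at col 1 lands with bottom-row=2; cleared 0 line(s) (total 0); column heights now [1 5 5 4 3 3], max=5
Drop 5: S rot3 at col 3 lands with bottom-row=3; cleared 0 line(s) (total 0); column heights now [1 5 5 6 5 3], max=6
Test piece L rot2 at col 0 (width 3): heights before test = [1 5 5 6 5 3]; fits = True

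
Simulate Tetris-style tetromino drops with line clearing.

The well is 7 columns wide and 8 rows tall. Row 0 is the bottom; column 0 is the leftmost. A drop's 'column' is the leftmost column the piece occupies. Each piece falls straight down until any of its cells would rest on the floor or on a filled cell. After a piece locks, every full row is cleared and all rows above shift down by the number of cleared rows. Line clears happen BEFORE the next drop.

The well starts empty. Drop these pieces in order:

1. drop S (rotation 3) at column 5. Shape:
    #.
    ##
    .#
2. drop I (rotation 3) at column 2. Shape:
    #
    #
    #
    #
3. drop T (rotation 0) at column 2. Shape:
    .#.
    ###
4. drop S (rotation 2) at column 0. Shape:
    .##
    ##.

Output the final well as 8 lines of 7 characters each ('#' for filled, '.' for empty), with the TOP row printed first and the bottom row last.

Drop 1: S rot3 at col 5 lands with bottom-row=0; cleared 0 line(s) (total 0); column heights now [0 0 0 0 0 3 2], max=3
Drop 2: I rot3 at col 2 lands with bottom-row=0; cleared 0 line(s) (total 0); column heights now [0 0 4 0 0 3 2], max=4
Drop 3: T rot0 at col 2 lands with bottom-row=4; cleared 0 line(s) (total 0); column heights now [0 0 5 6 5 3 2], max=6
Drop 4: S rot2 at col 0 lands with bottom-row=4; cleared 0 line(s) (total 0); column heights now [5 6 6 6 5 3 2], max=6

Answer: .......
.......
.###...
#####..
..#....
..#..#.
..#..##
..#...#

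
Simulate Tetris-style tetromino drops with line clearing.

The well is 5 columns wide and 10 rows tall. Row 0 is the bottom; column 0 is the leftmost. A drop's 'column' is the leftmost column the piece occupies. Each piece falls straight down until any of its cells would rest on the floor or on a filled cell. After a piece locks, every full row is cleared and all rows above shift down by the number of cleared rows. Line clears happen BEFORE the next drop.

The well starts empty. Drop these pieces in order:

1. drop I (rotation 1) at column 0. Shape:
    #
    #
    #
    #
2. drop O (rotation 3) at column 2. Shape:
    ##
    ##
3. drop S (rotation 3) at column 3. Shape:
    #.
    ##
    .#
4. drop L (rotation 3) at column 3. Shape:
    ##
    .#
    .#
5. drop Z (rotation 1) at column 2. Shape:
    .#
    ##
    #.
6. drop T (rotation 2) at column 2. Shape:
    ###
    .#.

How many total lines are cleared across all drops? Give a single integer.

Answer: 0

Derivation:
Drop 1: I rot1 at col 0 lands with bottom-row=0; cleared 0 line(s) (total 0); column heights now [4 0 0 0 0], max=4
Drop 2: O rot3 at col 2 lands with bottom-row=0; cleared 0 line(s) (total 0); column heights now [4 0 2 2 0], max=4
Drop 3: S rot3 at col 3 lands with bottom-row=1; cleared 0 line(s) (total 0); column heights now [4 0 2 4 3], max=4
Drop 4: L rot3 at col 3 lands with bottom-row=3; cleared 0 line(s) (total 0); column heights now [4 0 2 6 6], max=6
Drop 5: Z rot1 at col 2 lands with bottom-row=5; cleared 0 line(s) (total 0); column heights now [4 0 7 8 6], max=8
Drop 6: T rot2 at col 2 lands with bottom-row=8; cleared 0 line(s) (total 0); column heights now [4 0 10 10 10], max=10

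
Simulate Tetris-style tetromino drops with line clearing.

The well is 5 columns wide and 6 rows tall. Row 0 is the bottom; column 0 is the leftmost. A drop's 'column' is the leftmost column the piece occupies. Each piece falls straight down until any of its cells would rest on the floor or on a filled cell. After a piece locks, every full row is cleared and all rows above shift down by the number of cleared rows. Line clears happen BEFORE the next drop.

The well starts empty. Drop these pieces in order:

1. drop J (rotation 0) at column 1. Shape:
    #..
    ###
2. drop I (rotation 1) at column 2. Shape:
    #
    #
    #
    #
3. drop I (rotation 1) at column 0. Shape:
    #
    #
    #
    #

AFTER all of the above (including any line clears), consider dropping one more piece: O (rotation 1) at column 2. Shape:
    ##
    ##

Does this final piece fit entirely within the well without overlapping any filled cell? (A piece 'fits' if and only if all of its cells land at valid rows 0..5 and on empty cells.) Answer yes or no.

Drop 1: J rot0 at col 1 lands with bottom-row=0; cleared 0 line(s) (total 0); column heights now [0 2 1 1 0], max=2
Drop 2: I rot1 at col 2 lands with bottom-row=1; cleared 0 line(s) (total 0); column heights now [0 2 5 1 0], max=5
Drop 3: I rot1 at col 0 lands with bottom-row=0; cleared 0 line(s) (total 0); column heights now [4 2 5 1 0], max=5
Test piece O rot1 at col 2 (width 2): heights before test = [4 2 5 1 0]; fits = False

Answer: no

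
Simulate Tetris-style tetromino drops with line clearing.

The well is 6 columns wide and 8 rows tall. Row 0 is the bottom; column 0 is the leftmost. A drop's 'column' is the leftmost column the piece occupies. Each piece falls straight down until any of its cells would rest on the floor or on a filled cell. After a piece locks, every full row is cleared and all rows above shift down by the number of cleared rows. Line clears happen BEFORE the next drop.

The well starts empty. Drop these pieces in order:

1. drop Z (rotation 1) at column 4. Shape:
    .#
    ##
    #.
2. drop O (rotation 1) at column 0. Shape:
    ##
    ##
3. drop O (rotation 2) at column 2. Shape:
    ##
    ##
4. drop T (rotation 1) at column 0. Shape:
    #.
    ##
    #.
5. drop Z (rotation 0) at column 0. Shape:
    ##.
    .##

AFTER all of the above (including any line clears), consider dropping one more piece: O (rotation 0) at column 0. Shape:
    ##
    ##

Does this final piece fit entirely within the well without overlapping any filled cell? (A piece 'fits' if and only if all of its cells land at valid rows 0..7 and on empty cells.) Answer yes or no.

Answer: yes

Derivation:
Drop 1: Z rot1 at col 4 lands with bottom-row=0; cleared 0 line(s) (total 0); column heights now [0 0 0 0 2 3], max=3
Drop 2: O rot1 at col 0 lands with bottom-row=0; cleared 0 line(s) (total 0); column heights now [2 2 0 0 2 3], max=3
Drop 3: O rot2 at col 2 lands with bottom-row=0; cleared 1 line(s) (total 1); column heights now [1 1 1 1 1 2], max=2
Drop 4: T rot1 at col 0 lands with bottom-row=1; cleared 0 line(s) (total 1); column heights now [4 3 1 1 1 2], max=4
Drop 5: Z rot0 at col 0 lands with bottom-row=3; cleared 0 line(s) (total 1); column heights now [5 5 4 1 1 2], max=5
Test piece O rot0 at col 0 (width 2): heights before test = [5 5 4 1 1 2]; fits = True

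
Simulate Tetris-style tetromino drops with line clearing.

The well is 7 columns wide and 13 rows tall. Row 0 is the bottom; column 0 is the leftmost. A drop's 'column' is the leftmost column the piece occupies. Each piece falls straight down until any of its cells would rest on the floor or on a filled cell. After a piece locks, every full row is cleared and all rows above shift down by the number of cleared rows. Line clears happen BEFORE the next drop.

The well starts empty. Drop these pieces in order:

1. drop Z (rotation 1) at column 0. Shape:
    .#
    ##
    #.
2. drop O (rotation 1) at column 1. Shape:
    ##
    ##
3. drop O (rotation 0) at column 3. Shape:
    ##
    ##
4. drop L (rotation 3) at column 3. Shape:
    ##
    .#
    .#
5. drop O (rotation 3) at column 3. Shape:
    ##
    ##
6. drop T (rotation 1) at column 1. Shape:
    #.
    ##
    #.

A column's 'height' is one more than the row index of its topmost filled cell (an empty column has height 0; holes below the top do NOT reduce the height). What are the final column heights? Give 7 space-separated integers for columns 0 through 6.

Answer: 2 8 7 7 7 0 0

Derivation:
Drop 1: Z rot1 at col 0 lands with bottom-row=0; cleared 0 line(s) (total 0); column heights now [2 3 0 0 0 0 0], max=3
Drop 2: O rot1 at col 1 lands with bottom-row=3; cleared 0 line(s) (total 0); column heights now [2 5 5 0 0 0 0], max=5
Drop 3: O rot0 at col 3 lands with bottom-row=0; cleared 0 line(s) (total 0); column heights now [2 5 5 2 2 0 0], max=5
Drop 4: L rot3 at col 3 lands with bottom-row=2; cleared 0 line(s) (total 0); column heights now [2 5 5 5 5 0 0], max=5
Drop 5: O rot3 at col 3 lands with bottom-row=5; cleared 0 line(s) (total 0); column heights now [2 5 5 7 7 0 0], max=7
Drop 6: T rot1 at col 1 lands with bottom-row=5; cleared 0 line(s) (total 0); column heights now [2 8 7 7 7 0 0], max=8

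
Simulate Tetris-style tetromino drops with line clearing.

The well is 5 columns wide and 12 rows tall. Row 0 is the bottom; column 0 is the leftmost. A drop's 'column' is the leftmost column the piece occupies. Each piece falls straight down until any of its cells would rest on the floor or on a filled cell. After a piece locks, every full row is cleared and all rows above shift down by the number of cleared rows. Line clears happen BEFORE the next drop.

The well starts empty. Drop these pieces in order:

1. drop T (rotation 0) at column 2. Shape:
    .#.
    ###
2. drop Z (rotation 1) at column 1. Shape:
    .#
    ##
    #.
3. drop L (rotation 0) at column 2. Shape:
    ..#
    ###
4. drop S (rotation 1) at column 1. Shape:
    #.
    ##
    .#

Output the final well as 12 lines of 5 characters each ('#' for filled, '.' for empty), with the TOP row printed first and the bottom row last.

Drop 1: T rot0 at col 2 lands with bottom-row=0; cleared 0 line(s) (total 0); column heights now [0 0 1 2 1], max=2
Drop 2: Z rot1 at col 1 lands with bottom-row=0; cleared 0 line(s) (total 0); column heights now [0 2 3 2 1], max=3
Drop 3: L rot0 at col 2 lands with bottom-row=3; cleared 0 line(s) (total 0); column heights now [0 2 4 4 5], max=5
Drop 4: S rot1 at col 1 lands with bottom-row=4; cleared 0 line(s) (total 0); column heights now [0 7 6 4 5], max=7

Answer: .....
.....
.....
.....
.....
.#...
.##..
..#.#
..###
..#..
.###.
.####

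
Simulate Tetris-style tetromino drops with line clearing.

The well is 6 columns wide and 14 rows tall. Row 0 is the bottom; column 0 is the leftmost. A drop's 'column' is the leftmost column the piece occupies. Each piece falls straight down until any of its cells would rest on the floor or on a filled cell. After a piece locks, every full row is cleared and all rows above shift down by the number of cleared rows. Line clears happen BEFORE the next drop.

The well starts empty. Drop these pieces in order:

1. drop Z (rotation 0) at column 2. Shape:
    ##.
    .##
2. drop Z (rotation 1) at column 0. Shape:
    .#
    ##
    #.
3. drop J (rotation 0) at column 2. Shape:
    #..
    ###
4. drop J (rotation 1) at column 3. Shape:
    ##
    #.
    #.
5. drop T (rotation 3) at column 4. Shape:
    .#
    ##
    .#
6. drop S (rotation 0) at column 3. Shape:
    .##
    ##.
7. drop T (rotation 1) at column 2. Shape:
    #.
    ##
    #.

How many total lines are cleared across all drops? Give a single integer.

Answer: 0

Derivation:
Drop 1: Z rot0 at col 2 lands with bottom-row=0; cleared 0 line(s) (total 0); column heights now [0 0 2 2 1 0], max=2
Drop 2: Z rot1 at col 0 lands with bottom-row=0; cleared 0 line(s) (total 0); column heights now [2 3 2 2 1 0], max=3
Drop 3: J rot0 at col 2 lands with bottom-row=2; cleared 0 line(s) (total 0); column heights now [2 3 4 3 3 0], max=4
Drop 4: J rot1 at col 3 lands with bottom-row=3; cleared 0 line(s) (total 0); column heights now [2 3 4 6 6 0], max=6
Drop 5: T rot3 at col 4 lands with bottom-row=5; cleared 0 line(s) (total 0); column heights now [2 3 4 6 7 8], max=8
Drop 6: S rot0 at col 3 lands with bottom-row=7; cleared 0 line(s) (total 0); column heights now [2 3 4 8 9 9], max=9
Drop 7: T rot1 at col 2 lands with bottom-row=7; cleared 0 line(s) (total 0); column heights now [2 3 10 9 9 9], max=10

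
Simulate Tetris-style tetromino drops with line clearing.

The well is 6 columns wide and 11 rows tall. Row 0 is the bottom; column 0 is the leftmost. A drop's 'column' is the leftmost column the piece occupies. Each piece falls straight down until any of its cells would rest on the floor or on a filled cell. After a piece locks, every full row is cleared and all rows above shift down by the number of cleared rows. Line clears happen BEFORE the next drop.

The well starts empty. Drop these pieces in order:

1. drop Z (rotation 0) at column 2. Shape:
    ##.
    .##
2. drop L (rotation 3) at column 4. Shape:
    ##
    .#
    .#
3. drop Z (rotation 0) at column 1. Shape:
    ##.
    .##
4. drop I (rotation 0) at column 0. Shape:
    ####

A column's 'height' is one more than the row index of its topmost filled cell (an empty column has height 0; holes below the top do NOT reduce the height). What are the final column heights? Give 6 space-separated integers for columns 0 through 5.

Answer: 5 5 5 5 3 3

Derivation:
Drop 1: Z rot0 at col 2 lands with bottom-row=0; cleared 0 line(s) (total 0); column heights now [0 0 2 2 1 0], max=2
Drop 2: L rot3 at col 4 lands with bottom-row=0; cleared 0 line(s) (total 0); column heights now [0 0 2 2 3 3], max=3
Drop 3: Z rot0 at col 1 lands with bottom-row=2; cleared 0 line(s) (total 0); column heights now [0 4 4 3 3 3], max=4
Drop 4: I rot0 at col 0 lands with bottom-row=4; cleared 0 line(s) (total 0); column heights now [5 5 5 5 3 3], max=5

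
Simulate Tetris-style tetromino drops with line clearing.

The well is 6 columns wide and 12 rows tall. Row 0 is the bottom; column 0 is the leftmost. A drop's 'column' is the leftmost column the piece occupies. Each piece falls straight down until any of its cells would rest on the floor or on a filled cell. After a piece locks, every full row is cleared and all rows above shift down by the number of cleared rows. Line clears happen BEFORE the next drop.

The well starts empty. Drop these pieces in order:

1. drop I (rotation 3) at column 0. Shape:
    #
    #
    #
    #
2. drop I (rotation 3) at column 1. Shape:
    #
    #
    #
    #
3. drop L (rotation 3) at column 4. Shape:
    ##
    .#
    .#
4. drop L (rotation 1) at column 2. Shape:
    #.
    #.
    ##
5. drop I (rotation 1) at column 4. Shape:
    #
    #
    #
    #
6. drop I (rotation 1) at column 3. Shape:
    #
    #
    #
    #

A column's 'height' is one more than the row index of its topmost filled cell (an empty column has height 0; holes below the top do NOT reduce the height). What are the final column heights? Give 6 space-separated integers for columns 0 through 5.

Answer: 3 3 2 4 6 2

Derivation:
Drop 1: I rot3 at col 0 lands with bottom-row=0; cleared 0 line(s) (total 0); column heights now [4 0 0 0 0 0], max=4
Drop 2: I rot3 at col 1 lands with bottom-row=0; cleared 0 line(s) (total 0); column heights now [4 4 0 0 0 0], max=4
Drop 3: L rot3 at col 4 lands with bottom-row=0; cleared 0 line(s) (total 0); column heights now [4 4 0 0 3 3], max=4
Drop 4: L rot1 at col 2 lands with bottom-row=0; cleared 0 line(s) (total 0); column heights now [4 4 3 1 3 3], max=4
Drop 5: I rot1 at col 4 lands with bottom-row=3; cleared 0 line(s) (total 0); column heights now [4 4 3 1 7 3], max=7
Drop 6: I rot1 at col 3 lands with bottom-row=1; cleared 1 line(s) (total 1); column heights now [3 3 2 4 6 2], max=6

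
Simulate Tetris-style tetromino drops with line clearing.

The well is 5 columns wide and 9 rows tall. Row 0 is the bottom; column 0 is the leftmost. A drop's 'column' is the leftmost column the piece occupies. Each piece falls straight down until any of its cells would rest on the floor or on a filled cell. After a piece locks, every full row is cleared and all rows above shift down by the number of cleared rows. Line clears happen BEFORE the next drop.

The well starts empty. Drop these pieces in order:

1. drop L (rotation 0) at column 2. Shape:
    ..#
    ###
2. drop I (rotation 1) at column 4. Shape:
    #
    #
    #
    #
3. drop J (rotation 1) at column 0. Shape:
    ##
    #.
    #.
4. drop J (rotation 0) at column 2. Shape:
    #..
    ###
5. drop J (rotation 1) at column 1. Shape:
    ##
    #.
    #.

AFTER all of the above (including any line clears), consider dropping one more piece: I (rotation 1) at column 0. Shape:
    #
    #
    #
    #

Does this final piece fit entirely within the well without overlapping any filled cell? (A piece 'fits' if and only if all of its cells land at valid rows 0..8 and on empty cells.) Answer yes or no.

Answer: yes

Derivation:
Drop 1: L rot0 at col 2 lands with bottom-row=0; cleared 0 line(s) (total 0); column heights now [0 0 1 1 2], max=2
Drop 2: I rot1 at col 4 lands with bottom-row=2; cleared 0 line(s) (total 0); column heights now [0 0 1 1 6], max=6
Drop 3: J rot1 at col 0 lands with bottom-row=0; cleared 0 line(s) (total 0); column heights now [3 3 1 1 6], max=6
Drop 4: J rot0 at col 2 lands with bottom-row=6; cleared 0 line(s) (total 0); column heights now [3 3 8 7 7], max=8
Drop 5: J rot1 at col 1 lands with bottom-row=6; cleared 0 line(s) (total 0); column heights now [3 9 9 7 7], max=9
Test piece I rot1 at col 0 (width 1): heights before test = [3 9 9 7 7]; fits = True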